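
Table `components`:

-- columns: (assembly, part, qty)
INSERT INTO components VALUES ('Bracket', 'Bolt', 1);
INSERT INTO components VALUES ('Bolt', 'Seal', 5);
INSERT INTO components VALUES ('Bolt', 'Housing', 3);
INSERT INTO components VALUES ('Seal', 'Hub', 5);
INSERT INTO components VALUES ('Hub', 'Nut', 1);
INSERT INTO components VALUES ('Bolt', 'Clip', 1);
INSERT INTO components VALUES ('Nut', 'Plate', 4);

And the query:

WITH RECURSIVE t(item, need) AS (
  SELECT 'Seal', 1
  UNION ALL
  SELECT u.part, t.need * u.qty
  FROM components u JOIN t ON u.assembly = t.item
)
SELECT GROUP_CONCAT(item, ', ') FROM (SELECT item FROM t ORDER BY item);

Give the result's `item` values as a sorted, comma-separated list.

Base: (Seal, need=1).
Iteration 1: components of {Seal} -> Hub = 1*5 = 5.
Iteration 2: components of {Hub} -> Nut = 5*1 = 5.
Iteration 3: components of {Nut} -> Plate = 5*4 = 20.
Iteration 4: no further components; recursion stops.

Hub, Nut, Plate, Seal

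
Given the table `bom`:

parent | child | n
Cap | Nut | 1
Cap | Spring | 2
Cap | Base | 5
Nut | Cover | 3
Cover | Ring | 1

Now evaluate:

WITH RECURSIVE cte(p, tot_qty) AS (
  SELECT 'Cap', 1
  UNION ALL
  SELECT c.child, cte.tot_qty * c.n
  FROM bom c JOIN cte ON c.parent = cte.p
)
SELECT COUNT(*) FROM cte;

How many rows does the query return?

Base: (Cap, tot_qty=1).
Iteration 1: components of {Cap} -> Base = 1*5 = 5, Nut = 1*1 = 1, Spring = 1*2 = 2.
Iteration 2: components of {Base,Nut,Spring} -> Cover = 1*3 = 3.
Iteration 3: components of {Cover} -> Ring = 3*1 = 3.
Iteration 4: no further components; recursion stops.
Total rows emitted: 6.

6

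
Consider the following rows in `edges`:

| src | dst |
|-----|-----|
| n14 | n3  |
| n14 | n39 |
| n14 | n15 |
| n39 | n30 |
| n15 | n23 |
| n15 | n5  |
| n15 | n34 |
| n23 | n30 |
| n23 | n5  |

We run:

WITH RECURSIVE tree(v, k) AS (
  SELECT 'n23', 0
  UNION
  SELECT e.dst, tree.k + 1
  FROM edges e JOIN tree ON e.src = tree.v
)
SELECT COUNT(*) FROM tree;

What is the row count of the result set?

Base: (n23, k=0).
Iteration 1: edges from {n23} -> (n30, k=1), (n5, k=1).
Iteration 2: no outgoing edges from {n30,n5}; recursion stops.
Total rows emitted: 3.

3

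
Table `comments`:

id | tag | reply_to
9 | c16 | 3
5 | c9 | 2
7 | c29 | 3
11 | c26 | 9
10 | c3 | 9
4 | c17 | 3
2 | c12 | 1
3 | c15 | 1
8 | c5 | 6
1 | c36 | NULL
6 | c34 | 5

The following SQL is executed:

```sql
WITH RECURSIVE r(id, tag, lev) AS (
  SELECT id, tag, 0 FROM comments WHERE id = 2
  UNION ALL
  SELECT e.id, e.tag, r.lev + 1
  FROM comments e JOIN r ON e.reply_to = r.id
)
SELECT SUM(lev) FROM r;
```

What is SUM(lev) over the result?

Base: id=2 (c12) at lev 0.
Iteration 1: rows with reply_to in {2} -> c9 (id 5, lev 1).
Iteration 2: rows with reply_to in {5} -> c34 (id 6, lev 2).
Iteration 3: rows with reply_to in {6} -> c5 (id 8, lev 3).
Iteration 4: no rows with reply_to in {8}; recursion stops.
SUM(lev) = 0 + 1 + 2 + 3 = 6.

6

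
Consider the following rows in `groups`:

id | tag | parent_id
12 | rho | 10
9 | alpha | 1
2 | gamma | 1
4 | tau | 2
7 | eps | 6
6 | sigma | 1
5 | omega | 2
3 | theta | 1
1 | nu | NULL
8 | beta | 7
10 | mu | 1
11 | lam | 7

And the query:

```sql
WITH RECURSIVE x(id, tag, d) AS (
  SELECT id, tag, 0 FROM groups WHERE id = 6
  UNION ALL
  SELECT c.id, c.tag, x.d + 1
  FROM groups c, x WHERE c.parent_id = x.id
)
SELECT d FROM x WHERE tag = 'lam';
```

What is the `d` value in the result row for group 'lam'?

Base: id=6 (sigma) at d 0.
Iteration 1: rows with parent_id in {6} -> eps (id 7, d 1).
Iteration 2: rows with parent_id in {7} -> beta (id 8, d 2), lam (id 11, d 2).
Iteration 3: no rows with parent_id in {8,11}; recursion stops.

2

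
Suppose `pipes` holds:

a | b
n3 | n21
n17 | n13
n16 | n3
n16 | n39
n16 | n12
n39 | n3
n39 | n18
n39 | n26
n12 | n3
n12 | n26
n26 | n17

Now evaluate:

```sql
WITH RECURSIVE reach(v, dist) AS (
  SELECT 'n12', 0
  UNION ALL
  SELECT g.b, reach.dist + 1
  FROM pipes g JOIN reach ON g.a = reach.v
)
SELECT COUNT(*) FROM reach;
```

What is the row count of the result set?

Base: (n12, dist=0).
Iteration 1: edges from {n12} -> (n26, dist=1), (n3, dist=1).
Iteration 2: edges from {n26,n3} -> (n17, dist=2), (n21, dist=2).
Iteration 3: edges from {n17,n21} -> (n13, dist=3).
Iteration 4: no outgoing edges from {n13}; recursion stops.
Total rows emitted: 6.

6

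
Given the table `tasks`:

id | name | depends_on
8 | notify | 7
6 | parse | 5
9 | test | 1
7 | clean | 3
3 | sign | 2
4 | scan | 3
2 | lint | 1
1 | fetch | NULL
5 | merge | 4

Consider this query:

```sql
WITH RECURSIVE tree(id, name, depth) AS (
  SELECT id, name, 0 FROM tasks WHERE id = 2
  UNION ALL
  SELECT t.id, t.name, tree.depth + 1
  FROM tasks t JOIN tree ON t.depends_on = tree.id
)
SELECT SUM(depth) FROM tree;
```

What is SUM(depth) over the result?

Base: id=2 (lint) at depth 0.
Iteration 1: rows with depends_on in {2} -> sign (id 3, depth 1).
Iteration 2: rows with depends_on in {3} -> scan (id 4, depth 2), clean (id 7, depth 2).
Iteration 3: rows with depends_on in {4,7} -> merge (id 5, depth 3), notify (id 8, depth 3).
Iteration 4: rows with depends_on in {5,8} -> parse (id 6, depth 4).
Iteration 5: no rows with depends_on in {6}; recursion stops.
SUM(depth) = 0 + 1 + 2 + 2 + 3 + 3 + 4 = 15.

15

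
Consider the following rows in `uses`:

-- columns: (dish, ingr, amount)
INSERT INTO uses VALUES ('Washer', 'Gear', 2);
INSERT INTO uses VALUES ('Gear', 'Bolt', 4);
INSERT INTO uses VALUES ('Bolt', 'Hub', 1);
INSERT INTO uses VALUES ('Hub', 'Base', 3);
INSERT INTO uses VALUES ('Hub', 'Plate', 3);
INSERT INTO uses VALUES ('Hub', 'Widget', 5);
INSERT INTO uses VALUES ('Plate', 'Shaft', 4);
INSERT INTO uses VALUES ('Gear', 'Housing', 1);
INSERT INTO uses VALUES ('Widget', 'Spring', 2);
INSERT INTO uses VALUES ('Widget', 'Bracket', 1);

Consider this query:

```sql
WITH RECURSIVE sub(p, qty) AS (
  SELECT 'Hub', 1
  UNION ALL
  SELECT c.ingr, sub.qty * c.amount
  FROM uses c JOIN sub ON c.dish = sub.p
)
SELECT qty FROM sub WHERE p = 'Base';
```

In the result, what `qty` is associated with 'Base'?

Base: (Hub, qty=1).
Iteration 1: components of {Hub} -> Base = 1*3 = 3, Plate = 1*3 = 3, Widget = 1*5 = 5.
Iteration 2: components of {Base,Plate,Widget} -> Bracket = 5*1 = 5, Shaft = 3*4 = 12, Spring = 5*2 = 10.
Iteration 3: no further components; recursion stops.

3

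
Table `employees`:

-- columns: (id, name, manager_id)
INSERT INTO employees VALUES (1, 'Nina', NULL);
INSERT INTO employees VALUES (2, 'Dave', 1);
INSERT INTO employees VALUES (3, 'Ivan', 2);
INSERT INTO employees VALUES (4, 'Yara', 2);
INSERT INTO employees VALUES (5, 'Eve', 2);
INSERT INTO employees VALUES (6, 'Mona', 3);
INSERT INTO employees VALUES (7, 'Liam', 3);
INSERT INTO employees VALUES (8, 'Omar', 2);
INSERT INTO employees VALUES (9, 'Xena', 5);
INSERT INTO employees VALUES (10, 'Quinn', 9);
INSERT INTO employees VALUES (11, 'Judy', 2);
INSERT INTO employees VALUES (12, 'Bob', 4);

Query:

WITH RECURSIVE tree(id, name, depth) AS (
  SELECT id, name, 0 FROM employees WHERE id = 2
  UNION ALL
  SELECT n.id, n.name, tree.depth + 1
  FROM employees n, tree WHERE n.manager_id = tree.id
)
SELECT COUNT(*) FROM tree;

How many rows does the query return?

11

Base: id=2 (Dave) at depth 0.
Iteration 1: rows with manager_id in {2} -> Ivan (id 3, depth 1), Yara (id 4, depth 1), Eve (id 5, depth 1), Omar (id 8, depth 1), Judy (id 11, depth 1).
Iteration 2: rows with manager_id in {3,4,5,8,11} -> Mona (id 6, depth 2), Liam (id 7, depth 2), Xena (id 9, depth 2), Bob (id 12, depth 2).
Iteration 3: rows with manager_id in {6,7,9,12} -> Quinn (id 10, depth 3).
Iteration 4: no rows with manager_id in {10}; recursion stops.
Total rows emitted: 11.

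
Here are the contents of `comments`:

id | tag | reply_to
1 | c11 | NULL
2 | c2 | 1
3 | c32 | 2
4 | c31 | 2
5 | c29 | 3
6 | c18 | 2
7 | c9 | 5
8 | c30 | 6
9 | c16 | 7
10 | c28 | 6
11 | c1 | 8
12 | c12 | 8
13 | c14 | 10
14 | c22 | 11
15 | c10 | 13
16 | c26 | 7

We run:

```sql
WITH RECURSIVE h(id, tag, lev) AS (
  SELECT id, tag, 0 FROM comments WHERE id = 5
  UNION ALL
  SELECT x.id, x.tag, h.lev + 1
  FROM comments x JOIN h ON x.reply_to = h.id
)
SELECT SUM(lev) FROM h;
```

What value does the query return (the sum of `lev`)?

Base: id=5 (c29) at lev 0.
Iteration 1: rows with reply_to in {5} -> c9 (id 7, lev 1).
Iteration 2: rows with reply_to in {7} -> c16 (id 9, lev 2), c26 (id 16, lev 2).
Iteration 3: no rows with reply_to in {9,16}; recursion stops.
SUM(lev) = 0 + 1 + 2 + 2 = 5.

5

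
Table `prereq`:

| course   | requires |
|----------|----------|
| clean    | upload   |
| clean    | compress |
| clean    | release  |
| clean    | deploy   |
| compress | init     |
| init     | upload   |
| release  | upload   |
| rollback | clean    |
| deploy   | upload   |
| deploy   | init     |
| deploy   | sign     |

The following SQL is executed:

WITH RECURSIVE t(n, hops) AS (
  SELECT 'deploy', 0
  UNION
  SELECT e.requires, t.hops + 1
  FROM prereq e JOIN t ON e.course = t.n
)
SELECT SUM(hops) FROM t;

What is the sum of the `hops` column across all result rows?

5

Base: (deploy, hops=0).
Iteration 1: edges from {deploy} -> (init, hops=1), (sign, hops=1), (upload, hops=1).
Iteration 2: edges from {init,sign,upload} -> (upload, hops=2).
Iteration 3: no outgoing edges from {upload}; recursion stops.
SUM(hops) = 0 + 1 + 1 + 1 + 2 = 5.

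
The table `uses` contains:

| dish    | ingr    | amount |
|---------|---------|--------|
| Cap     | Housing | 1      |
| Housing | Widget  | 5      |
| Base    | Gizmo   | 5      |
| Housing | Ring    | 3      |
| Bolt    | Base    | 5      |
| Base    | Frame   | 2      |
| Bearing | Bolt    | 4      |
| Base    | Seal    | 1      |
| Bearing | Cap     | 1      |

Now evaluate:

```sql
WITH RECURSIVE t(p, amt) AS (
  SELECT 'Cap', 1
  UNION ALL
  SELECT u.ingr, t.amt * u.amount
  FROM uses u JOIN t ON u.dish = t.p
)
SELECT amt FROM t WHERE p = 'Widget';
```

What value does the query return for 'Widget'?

Base: (Cap, amt=1).
Iteration 1: components of {Cap} -> Housing = 1*1 = 1.
Iteration 2: components of {Housing} -> Ring = 1*3 = 3, Widget = 1*5 = 5.
Iteration 3: no further components; recursion stops.

5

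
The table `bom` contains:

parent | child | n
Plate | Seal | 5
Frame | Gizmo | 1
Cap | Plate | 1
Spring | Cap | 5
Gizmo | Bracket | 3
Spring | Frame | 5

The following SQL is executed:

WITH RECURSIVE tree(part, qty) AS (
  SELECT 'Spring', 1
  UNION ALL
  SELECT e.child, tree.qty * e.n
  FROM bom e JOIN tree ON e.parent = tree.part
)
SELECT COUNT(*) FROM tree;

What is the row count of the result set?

Base: (Spring, qty=1).
Iteration 1: components of {Spring} -> Cap = 1*5 = 5, Frame = 1*5 = 5.
Iteration 2: components of {Cap,Frame} -> Gizmo = 5*1 = 5, Plate = 5*1 = 5.
Iteration 3: components of {Gizmo,Plate} -> Bracket = 5*3 = 15, Seal = 5*5 = 25.
Iteration 4: no further components; recursion stops.
Total rows emitted: 7.

7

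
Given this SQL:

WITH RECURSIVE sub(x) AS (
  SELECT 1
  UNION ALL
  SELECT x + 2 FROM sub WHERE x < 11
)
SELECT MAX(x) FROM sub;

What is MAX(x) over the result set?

Base: x=1.
Iteration 1: 1 < 11 holds -> x = 1 + 2 = 3.
Iteration 2: 3 < 11 holds -> x = 3 + 2 = 5.
Iteration 3: 5 < 11 holds -> x = 5 + 2 = 7.
Iteration 4: 7 < 11 holds -> x = 7 + 2 = 9.
Iteration 5: 9 < 11 holds -> x = 9 + 2 = 11.
Iteration 6: 11 < 11 fails; recursion stops.
x values: 1, 3, 5, 7, 9, 11; the maximum is 11.

11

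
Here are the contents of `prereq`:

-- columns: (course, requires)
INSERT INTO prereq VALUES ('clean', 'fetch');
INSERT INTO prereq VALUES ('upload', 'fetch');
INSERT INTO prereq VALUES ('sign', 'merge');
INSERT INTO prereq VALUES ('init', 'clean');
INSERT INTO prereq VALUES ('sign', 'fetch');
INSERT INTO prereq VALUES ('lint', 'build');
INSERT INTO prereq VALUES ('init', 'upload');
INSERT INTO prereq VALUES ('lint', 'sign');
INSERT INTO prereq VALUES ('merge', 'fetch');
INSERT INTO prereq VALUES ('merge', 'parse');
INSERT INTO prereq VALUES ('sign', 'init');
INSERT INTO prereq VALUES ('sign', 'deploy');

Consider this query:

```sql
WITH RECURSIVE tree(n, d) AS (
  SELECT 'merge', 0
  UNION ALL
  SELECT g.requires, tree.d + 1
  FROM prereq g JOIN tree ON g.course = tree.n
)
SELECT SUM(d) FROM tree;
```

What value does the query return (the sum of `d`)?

2

Base: (merge, d=0).
Iteration 1: edges from {merge} -> (fetch, d=1), (parse, d=1).
Iteration 2: no outgoing edges from {fetch,parse}; recursion stops.
SUM(d) = 0 + 1 + 1 = 2.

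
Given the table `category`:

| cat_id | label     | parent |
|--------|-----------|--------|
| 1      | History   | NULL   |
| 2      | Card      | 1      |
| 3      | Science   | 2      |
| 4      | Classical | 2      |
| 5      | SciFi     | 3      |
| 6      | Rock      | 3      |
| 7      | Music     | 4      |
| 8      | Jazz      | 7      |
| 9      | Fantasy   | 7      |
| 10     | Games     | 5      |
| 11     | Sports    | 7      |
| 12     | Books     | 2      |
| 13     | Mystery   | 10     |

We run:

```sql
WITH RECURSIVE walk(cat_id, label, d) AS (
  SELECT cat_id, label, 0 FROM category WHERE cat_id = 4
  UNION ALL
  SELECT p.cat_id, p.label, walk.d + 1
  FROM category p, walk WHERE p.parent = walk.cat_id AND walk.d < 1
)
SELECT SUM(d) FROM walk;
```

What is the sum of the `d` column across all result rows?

Base: cat_id=4 (Classical) at d 0.
Iteration 1: rows with parent in {4} -> Music (id 7, d 1).
Iteration 2: d < 1 fails for all current rows; recursion stops.
SUM(d) = 0 + 1 = 1.

1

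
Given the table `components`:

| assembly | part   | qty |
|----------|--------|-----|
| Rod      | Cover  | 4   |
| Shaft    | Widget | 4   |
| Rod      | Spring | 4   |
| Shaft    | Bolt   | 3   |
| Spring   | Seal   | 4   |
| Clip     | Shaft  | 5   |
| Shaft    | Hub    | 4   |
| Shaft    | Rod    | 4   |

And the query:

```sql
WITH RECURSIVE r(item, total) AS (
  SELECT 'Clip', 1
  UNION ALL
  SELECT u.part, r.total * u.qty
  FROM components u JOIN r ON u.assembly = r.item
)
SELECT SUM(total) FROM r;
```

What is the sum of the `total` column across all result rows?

561

Base: (Clip, total=1).
Iteration 1: components of {Clip} -> Shaft = 1*5 = 5.
Iteration 2: components of {Shaft} -> Bolt = 5*3 = 15, Hub = 5*4 = 20, Rod = 5*4 = 20, Widget = 5*4 = 20.
Iteration 3: components of {Bolt,Hub,Rod,Widget} -> Cover = 20*4 = 80, Spring = 20*4 = 80.
Iteration 4: components of {Cover,Spring} -> Seal = 80*4 = 320.
Iteration 5: no further components; recursion stops.
SUM(total) = 1 + 5 + 20 + 15 + 20 + 20 + 80 + 80 + 320 = 561.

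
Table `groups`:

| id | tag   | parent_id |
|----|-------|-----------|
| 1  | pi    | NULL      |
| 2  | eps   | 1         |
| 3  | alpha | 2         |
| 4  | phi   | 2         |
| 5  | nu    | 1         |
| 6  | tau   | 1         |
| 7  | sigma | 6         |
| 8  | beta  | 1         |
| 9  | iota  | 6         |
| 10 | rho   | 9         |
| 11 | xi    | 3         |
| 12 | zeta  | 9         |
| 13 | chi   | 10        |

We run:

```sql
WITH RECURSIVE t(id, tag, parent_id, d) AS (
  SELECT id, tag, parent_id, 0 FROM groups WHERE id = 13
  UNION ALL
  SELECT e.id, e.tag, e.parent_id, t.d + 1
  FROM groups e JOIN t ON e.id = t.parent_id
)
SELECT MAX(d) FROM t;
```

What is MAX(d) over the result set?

4

Base: id=13 (chi), parent_id=10, d 0.
Iteration 1: join on id=10 -> rho (id 10, parent_id=9, d 1).
Iteration 2: join on id=9 -> iota (id 9, parent_id=6, d 2).
Iteration 3: join on id=6 -> tau (id 6, parent_id=1, d 3).
Iteration 4: join on id=1 -> pi (id 1, parent_id=NULL, d 4).
Iteration 5: parent_id is NULL; no match; recursion stops.
d values: 0, 1, 2, 3, 4; the maximum is 4.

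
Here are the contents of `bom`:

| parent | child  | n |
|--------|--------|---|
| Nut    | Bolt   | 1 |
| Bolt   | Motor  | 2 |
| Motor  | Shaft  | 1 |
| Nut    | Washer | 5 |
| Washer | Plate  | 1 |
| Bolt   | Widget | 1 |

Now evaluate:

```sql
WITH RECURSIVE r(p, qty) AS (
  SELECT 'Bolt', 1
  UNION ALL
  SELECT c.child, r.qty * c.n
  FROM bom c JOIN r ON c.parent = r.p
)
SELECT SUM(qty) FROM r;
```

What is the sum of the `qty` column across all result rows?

Base: (Bolt, qty=1).
Iteration 1: components of {Bolt} -> Motor = 1*2 = 2, Widget = 1*1 = 1.
Iteration 2: components of {Motor,Widget} -> Shaft = 2*1 = 2.
Iteration 3: no further components; recursion stops.
SUM(qty) = 1 + 2 + 1 + 2 = 6.

6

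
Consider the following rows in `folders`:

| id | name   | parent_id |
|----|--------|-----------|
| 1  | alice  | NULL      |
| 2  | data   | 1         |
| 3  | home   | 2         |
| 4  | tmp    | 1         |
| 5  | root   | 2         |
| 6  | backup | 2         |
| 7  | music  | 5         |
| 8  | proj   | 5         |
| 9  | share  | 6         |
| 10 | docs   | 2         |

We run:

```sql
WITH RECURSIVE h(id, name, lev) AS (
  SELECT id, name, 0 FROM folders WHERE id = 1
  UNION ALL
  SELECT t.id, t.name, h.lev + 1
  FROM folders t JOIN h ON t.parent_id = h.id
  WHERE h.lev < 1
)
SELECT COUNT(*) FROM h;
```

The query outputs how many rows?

3

Base: id=1 (alice) at lev 0.
Iteration 1: rows with parent_id in {1} -> data (id 2, lev 1), tmp (id 4, lev 1).
Iteration 2: lev < 1 fails for all current rows; recursion stops.
Total rows emitted: 3.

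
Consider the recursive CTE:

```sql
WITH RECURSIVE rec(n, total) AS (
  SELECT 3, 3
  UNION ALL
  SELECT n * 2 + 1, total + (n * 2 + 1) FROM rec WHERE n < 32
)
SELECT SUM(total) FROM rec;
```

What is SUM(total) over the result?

Base: n=3, total=3.
Iteration 1: 3 < 32 holds -> n = 3 * 2 + 1 = 7, total = 3 + 7 = 10.
Iteration 2: 7 < 32 holds -> n = 7 * 2 + 1 = 15, total = 10 + 15 = 25.
Iteration 3: 15 < 32 holds -> n = 15 * 2 + 1 = 31, total = 25 + 31 = 56.
Iteration 4: 31 < 32 holds -> n = 31 * 2 + 1 = 63, total = 56 + 63 = 119.
Iteration 5: 63 < 32 fails; recursion stops.
SUM(total) = 3 + 10 + 25 + 56 + 119 = 213.

213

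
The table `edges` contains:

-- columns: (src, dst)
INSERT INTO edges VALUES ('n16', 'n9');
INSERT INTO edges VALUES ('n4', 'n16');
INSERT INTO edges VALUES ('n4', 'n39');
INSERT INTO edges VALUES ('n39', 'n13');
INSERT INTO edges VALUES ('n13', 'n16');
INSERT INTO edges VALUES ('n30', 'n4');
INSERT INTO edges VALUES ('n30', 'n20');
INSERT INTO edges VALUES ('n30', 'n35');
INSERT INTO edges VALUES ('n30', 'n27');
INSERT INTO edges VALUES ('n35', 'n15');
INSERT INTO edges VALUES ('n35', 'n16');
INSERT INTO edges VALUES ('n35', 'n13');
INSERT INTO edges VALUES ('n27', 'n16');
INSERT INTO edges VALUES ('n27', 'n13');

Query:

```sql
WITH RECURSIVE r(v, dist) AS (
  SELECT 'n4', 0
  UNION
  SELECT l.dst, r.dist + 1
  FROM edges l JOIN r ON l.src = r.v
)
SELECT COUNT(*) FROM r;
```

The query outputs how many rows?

7

Base: (n4, dist=0).
Iteration 1: edges from {n4} -> (n16, dist=1), (n39, dist=1).
Iteration 2: edges from {n16,n39} -> (n13, dist=2), (n9, dist=2).
Iteration 3: edges from {n13,n9} -> (n16, dist=3).
Iteration 4: edges from {n16} -> (n9, dist=4).
Iteration 5: no outgoing edges from {n9}; recursion stops.
Total rows emitted: 7.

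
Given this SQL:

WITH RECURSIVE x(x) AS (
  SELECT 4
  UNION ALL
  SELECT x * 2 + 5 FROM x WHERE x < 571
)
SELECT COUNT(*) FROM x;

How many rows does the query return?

7

Base: x=4.
Iteration 1: 4 < 571 holds -> x = 4 * 2 + 5 = 13.
Iteration 2: 13 < 571 holds -> x = 13 * 2 + 5 = 31.
Iteration 3: 31 < 571 holds -> x = 31 * 2 + 5 = 67.
Iteration 4: 67 < 571 holds -> x = 67 * 2 + 5 = 139.
Iteration 5: 139 < 571 holds -> x = 139 * 2 + 5 = 283.
Iteration 6: 283 < 571 holds -> x = 283 * 2 + 5 = 571.
Iteration 7: 571 < 571 fails; recursion stops.
Total rows emitted: 7.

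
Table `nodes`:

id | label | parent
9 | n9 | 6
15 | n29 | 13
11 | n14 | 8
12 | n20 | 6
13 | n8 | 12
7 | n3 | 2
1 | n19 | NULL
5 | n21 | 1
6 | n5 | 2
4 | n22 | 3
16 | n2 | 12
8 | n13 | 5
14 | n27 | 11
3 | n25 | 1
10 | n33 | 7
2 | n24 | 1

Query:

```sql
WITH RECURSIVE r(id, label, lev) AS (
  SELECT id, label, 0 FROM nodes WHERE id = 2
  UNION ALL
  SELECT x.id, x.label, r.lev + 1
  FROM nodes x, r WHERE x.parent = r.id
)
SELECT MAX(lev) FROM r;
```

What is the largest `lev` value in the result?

Base: id=2 (n24) at lev 0.
Iteration 1: rows with parent in {2} -> n5 (id 6, lev 1), n3 (id 7, lev 1).
Iteration 2: rows with parent in {6,7} -> n9 (id 9, lev 2), n33 (id 10, lev 2), n20 (id 12, lev 2).
Iteration 3: rows with parent in {9,10,12} -> n8 (id 13, lev 3), n2 (id 16, lev 3).
Iteration 4: rows with parent in {13,16} -> n29 (id 15, lev 4).
Iteration 5: no rows with parent in {15}; recursion stops.
lev values: 0, 1, 1, 2, 2, 2, 3, 3, 4; the maximum is 4.

4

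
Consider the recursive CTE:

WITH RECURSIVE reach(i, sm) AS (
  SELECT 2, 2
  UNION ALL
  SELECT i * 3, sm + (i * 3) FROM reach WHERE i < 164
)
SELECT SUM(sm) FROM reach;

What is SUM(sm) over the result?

Base: i=2, sm=2.
Iteration 1: 2 < 164 holds -> i = 2 * 3 = 6, sm = 2 + 6 = 8.
Iteration 2: 6 < 164 holds -> i = 6 * 3 = 18, sm = 8 + 18 = 26.
Iteration 3: 18 < 164 holds -> i = 18 * 3 = 54, sm = 26 + 54 = 80.
Iteration 4: 54 < 164 holds -> i = 54 * 3 = 162, sm = 80 + 162 = 242.
Iteration 5: 162 < 164 holds -> i = 162 * 3 = 486, sm = 242 + 486 = 728.
Iteration 6: 486 < 164 fails; recursion stops.
SUM(sm) = 2 + 8 + 26 + 80 + 242 + 728 = 1086.

1086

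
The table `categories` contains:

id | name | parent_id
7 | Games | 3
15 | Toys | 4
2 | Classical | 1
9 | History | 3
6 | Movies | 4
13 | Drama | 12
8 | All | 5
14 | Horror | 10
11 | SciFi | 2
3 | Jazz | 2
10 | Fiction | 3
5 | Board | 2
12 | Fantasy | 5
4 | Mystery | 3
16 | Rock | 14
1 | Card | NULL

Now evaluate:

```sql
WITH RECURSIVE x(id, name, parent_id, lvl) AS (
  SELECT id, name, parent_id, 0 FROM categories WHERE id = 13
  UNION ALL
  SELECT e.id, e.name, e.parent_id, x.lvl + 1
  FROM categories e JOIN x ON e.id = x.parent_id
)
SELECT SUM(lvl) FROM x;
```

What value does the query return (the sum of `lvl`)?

10

Base: id=13 (Drama), parent_id=12, lvl 0.
Iteration 1: join on id=12 -> Fantasy (id 12, parent_id=5, lvl 1).
Iteration 2: join on id=5 -> Board (id 5, parent_id=2, lvl 2).
Iteration 3: join on id=2 -> Classical (id 2, parent_id=1, lvl 3).
Iteration 4: join on id=1 -> Card (id 1, parent_id=NULL, lvl 4).
Iteration 5: parent_id is NULL; no match; recursion stops.
SUM(lvl) = 0 + 1 + 2 + 3 + 4 = 10.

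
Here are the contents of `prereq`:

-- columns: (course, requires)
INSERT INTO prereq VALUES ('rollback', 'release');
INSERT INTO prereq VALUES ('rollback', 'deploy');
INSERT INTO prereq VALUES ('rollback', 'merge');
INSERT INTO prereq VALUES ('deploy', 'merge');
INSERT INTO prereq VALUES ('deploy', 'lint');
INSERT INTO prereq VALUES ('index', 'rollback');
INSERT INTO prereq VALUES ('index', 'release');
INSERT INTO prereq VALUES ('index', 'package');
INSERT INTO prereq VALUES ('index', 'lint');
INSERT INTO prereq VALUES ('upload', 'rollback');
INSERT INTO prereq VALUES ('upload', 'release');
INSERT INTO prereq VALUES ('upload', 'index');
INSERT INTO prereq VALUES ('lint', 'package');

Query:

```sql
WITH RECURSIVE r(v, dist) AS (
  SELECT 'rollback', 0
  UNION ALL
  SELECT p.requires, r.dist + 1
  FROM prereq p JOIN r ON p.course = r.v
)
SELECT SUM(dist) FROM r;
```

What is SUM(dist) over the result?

Base: (rollback, dist=0).
Iteration 1: edges from {rollback} -> (deploy, dist=1), (merge, dist=1), (release, dist=1).
Iteration 2: edges from {deploy,merge,release} -> (lint, dist=2), (merge, dist=2).
Iteration 3: edges from {lint,merge} -> (package, dist=3).
Iteration 4: no outgoing edges from {package}; recursion stops.
SUM(dist) = 0 + 1 + 1 + 1 + 2 + 2 + 3 = 10.

10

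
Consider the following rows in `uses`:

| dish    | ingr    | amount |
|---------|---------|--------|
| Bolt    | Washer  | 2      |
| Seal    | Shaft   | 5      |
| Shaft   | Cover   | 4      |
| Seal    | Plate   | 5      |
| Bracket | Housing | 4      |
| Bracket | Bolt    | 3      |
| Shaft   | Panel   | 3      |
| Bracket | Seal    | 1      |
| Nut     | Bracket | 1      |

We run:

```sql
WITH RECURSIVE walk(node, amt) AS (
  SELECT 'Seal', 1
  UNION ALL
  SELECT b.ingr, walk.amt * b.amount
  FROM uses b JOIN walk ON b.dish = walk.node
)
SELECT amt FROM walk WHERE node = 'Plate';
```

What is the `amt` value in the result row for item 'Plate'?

5

Base: (Seal, amt=1).
Iteration 1: components of {Seal} -> Plate = 1*5 = 5, Shaft = 1*5 = 5.
Iteration 2: components of {Plate,Shaft} -> Cover = 5*4 = 20, Panel = 5*3 = 15.
Iteration 3: no further components; recursion stops.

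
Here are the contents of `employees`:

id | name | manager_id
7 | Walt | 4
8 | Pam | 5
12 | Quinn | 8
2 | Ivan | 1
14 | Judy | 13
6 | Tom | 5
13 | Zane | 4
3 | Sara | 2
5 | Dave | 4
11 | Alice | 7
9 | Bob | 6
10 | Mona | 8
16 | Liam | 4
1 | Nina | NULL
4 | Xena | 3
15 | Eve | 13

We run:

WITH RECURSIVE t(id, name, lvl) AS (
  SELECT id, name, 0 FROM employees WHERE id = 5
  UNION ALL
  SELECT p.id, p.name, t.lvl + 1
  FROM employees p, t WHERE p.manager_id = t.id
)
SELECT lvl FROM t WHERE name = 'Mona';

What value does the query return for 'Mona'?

Base: id=5 (Dave) at lvl 0.
Iteration 1: rows with manager_id in {5} -> Tom (id 6, lvl 1), Pam (id 8, lvl 1).
Iteration 2: rows with manager_id in {6,8} -> Bob (id 9, lvl 2), Mona (id 10, lvl 2), Quinn (id 12, lvl 2).
Iteration 3: no rows with manager_id in {9,10,12}; recursion stops.

2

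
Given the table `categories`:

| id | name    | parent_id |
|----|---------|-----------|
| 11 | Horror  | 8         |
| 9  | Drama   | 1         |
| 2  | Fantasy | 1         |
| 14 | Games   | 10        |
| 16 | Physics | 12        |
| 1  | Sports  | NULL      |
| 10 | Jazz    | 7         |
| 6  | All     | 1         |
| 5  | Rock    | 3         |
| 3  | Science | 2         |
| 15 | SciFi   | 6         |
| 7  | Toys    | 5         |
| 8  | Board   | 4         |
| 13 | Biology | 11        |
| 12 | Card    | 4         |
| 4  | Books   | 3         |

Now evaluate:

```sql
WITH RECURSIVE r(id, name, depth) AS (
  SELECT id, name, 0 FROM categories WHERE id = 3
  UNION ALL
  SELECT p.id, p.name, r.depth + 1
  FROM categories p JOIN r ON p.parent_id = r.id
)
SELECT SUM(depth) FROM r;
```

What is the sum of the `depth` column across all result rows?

Base: id=3 (Science) at depth 0.
Iteration 1: rows with parent_id in {3} -> Books (id 4, depth 1), Rock (id 5, depth 1).
Iteration 2: rows with parent_id in {4,5} -> Toys (id 7, depth 2), Board (id 8, depth 2), Card (id 12, depth 2).
Iteration 3: rows with parent_id in {7,8,12} -> Jazz (id 10, depth 3), Horror (id 11, depth 3), Physics (id 16, depth 3).
Iteration 4: rows with parent_id in {10,11,16} -> Biology (id 13, depth 4), Games (id 14, depth 4).
Iteration 5: no rows with parent_id in {13,14}; recursion stops.
SUM(depth) = 0 + 1 + 1 + 2 + 2 + 2 + 3 + 3 + 3 + 4 + 4 = 25.

25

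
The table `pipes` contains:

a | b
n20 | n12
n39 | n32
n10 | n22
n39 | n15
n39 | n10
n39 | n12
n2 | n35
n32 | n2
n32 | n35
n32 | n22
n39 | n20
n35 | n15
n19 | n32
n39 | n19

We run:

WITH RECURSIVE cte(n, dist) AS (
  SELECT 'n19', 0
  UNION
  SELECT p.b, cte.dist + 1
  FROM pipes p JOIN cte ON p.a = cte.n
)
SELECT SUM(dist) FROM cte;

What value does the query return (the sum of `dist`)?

17

Base: (n19, dist=0).
Iteration 1: edges from {n19} -> (n32, dist=1).
Iteration 2: edges from {n32} -> (n2, dist=2), (n22, dist=2), (n35, dist=2).
Iteration 3: edges from {n2,n22,n35} -> (n15, dist=3), (n35, dist=3).
Iteration 4: edges from {n15,n35} -> (n15, dist=4).
Iteration 5: no outgoing edges from {n15}; recursion stops.
SUM(dist) = 0 + 1 + 2 + 2 + 2 + 3 + 3 + 4 = 17.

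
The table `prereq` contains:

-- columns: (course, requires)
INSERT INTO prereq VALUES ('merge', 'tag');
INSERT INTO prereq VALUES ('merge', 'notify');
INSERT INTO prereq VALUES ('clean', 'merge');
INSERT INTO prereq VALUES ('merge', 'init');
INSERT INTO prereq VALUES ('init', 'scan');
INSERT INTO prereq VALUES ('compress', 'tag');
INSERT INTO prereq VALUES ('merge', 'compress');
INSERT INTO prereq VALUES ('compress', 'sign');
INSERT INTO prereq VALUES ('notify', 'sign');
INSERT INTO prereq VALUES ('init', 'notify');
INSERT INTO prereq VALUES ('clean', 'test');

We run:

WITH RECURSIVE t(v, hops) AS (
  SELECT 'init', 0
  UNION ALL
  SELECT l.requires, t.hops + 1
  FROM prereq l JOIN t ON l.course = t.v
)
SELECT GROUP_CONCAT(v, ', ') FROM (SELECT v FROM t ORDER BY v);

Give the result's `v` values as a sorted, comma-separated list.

Base: (init, hops=0).
Iteration 1: edges from {init} -> (notify, hops=1), (scan, hops=1).
Iteration 2: edges from {notify,scan} -> (sign, hops=2).
Iteration 3: no outgoing edges from {sign}; recursion stops.

init, notify, scan, sign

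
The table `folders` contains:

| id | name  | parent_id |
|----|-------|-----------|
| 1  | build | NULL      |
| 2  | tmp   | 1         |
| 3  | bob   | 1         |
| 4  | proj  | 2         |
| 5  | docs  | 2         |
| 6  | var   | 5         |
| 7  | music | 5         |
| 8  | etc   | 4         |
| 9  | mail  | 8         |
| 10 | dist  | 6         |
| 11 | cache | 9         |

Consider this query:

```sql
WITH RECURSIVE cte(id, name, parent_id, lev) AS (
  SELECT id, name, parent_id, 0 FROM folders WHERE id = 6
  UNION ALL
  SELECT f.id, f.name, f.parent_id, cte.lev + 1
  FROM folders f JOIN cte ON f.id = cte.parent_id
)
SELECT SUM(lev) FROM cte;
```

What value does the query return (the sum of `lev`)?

6

Base: id=6 (var), parent_id=5, lev 0.
Iteration 1: join on id=5 -> docs (id 5, parent_id=2, lev 1).
Iteration 2: join on id=2 -> tmp (id 2, parent_id=1, lev 2).
Iteration 3: join on id=1 -> build (id 1, parent_id=NULL, lev 3).
Iteration 4: parent_id is NULL; no match; recursion stops.
SUM(lev) = 0 + 1 + 2 + 3 = 6.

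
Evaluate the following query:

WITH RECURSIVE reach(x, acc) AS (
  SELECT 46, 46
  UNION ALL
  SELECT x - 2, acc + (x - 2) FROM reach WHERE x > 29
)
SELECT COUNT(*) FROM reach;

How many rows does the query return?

10

Base: x=46, acc=46.
Iteration 1: 46 > 29 holds -> x = 46 - 2 = 44, acc = 46 + 44 = 90.
Iteration 2: 44 > 29 holds -> x = 44 - 2 = 42, acc = 90 + 42 = 132.
Iteration 3: 42 > 29 holds -> x = 42 - 2 = 40, acc = 132 + 40 = 172.
Iteration 4: 40 > 29 holds -> x = 40 - 2 = 38, acc = 172 + 38 = 210.
Iteration 5: 38 > 29 holds -> x = 38 - 2 = 36, acc = 210 + 36 = 246.
Iteration 6: 36 > 29 holds -> x = 36 - 2 = 34, acc = 246 + 34 = 280.
Iteration 7: 34 > 29 holds -> x = 34 - 2 = 32, acc = 280 + 32 = 312.
Iteration 8: 32 > 29 holds -> x = 32 - 2 = 30, acc = 312 + 30 = 342.
Iteration 9: 30 > 29 holds -> x = 30 - 2 = 28, acc = 342 + 28 = 370.
Iteration 10: 28 > 29 fails; recursion stops.
Total rows emitted: 10.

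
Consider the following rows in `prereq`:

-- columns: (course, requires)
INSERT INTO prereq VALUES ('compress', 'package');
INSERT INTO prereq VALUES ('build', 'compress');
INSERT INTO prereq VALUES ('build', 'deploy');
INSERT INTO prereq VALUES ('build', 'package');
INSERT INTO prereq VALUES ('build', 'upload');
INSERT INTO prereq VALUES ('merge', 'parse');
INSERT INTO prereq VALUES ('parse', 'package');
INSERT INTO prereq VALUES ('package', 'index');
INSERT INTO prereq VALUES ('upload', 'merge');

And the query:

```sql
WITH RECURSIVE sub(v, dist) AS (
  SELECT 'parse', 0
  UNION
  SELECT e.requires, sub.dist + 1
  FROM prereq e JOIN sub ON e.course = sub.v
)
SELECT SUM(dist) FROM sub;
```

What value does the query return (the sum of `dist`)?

3

Base: (parse, dist=0).
Iteration 1: edges from {parse} -> (package, dist=1).
Iteration 2: edges from {package} -> (index, dist=2).
Iteration 3: no outgoing edges from {index}; recursion stops.
SUM(dist) = 0 + 1 + 2 = 3.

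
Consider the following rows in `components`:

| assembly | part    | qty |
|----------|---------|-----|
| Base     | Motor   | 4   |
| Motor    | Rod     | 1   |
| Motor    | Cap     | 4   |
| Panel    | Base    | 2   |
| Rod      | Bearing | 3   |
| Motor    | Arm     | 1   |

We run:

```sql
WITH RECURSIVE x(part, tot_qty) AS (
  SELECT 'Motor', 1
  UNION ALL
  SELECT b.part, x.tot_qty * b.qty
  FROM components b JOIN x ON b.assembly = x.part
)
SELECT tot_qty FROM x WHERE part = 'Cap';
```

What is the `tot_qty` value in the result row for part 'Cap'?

Base: (Motor, tot_qty=1).
Iteration 1: components of {Motor} -> Arm = 1*1 = 1, Cap = 1*4 = 4, Rod = 1*1 = 1.
Iteration 2: components of {Arm,Cap,Rod} -> Bearing = 1*3 = 3.
Iteration 3: no further components; recursion stops.

4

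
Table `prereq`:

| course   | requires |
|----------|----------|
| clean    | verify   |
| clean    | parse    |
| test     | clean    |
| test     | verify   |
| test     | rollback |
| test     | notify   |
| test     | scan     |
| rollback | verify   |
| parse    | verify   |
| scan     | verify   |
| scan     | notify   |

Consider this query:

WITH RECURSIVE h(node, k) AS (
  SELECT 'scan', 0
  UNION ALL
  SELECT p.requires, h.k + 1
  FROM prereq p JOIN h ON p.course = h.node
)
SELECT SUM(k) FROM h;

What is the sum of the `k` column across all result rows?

Base: (scan, k=0).
Iteration 1: edges from {scan} -> (notify, k=1), (verify, k=1).
Iteration 2: no outgoing edges from {notify,verify}; recursion stops.
SUM(k) = 0 + 1 + 1 = 2.

2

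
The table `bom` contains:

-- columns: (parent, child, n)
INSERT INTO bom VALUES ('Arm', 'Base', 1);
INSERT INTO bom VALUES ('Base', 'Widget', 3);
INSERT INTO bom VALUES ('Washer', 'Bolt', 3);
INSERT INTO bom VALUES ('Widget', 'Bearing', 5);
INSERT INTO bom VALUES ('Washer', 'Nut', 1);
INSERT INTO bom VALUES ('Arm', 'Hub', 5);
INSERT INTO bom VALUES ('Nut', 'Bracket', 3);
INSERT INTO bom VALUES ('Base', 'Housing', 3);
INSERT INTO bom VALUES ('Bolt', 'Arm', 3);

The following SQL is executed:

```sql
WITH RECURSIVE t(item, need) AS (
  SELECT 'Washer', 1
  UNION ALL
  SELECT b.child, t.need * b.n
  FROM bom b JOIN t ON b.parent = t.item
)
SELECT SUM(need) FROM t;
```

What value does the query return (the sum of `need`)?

260

Base: (Washer, need=1).
Iteration 1: components of {Washer} -> Bolt = 1*3 = 3, Nut = 1*1 = 1.
Iteration 2: components of {Bolt,Nut} -> Arm = 3*3 = 9, Bracket = 1*3 = 3.
Iteration 3: components of {Arm,Bracket} -> Base = 9*1 = 9, Hub = 9*5 = 45.
Iteration 4: components of {Base,Hub} -> Housing = 9*3 = 27, Widget = 9*3 = 27.
Iteration 5: components of {Housing,Widget} -> Bearing = 27*5 = 135.
Iteration 6: no further components; recursion stops.
SUM(need) = 1 + 3 + 1 + 9 + 3 + 9 + 45 + 27 + 27 + 135 = 260.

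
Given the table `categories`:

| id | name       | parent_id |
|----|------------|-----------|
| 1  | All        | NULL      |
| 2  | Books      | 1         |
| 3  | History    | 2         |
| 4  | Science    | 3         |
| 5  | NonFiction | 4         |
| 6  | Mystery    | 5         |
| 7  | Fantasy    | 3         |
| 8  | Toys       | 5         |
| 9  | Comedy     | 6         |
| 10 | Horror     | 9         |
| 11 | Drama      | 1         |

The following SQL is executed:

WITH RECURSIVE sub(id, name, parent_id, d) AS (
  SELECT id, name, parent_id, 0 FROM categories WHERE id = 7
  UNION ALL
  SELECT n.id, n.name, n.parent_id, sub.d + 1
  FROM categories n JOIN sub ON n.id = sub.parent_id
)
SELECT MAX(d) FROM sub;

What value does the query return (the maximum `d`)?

3

Base: id=7 (Fantasy), parent_id=3, d 0.
Iteration 1: join on id=3 -> History (id 3, parent_id=2, d 1).
Iteration 2: join on id=2 -> Books (id 2, parent_id=1, d 2).
Iteration 3: join on id=1 -> All (id 1, parent_id=NULL, d 3).
Iteration 4: parent_id is NULL; no match; recursion stops.
d values: 0, 1, 2, 3; the maximum is 3.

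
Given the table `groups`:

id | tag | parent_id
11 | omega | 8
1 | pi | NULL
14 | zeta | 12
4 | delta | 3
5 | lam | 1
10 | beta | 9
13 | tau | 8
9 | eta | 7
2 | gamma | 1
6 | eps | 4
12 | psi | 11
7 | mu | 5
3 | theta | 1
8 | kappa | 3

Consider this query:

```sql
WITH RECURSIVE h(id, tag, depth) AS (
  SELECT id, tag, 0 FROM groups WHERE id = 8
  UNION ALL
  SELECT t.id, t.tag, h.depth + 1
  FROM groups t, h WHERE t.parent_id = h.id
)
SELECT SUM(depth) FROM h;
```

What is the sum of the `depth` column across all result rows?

Base: id=8 (kappa) at depth 0.
Iteration 1: rows with parent_id in {8} -> omega (id 11, depth 1), tau (id 13, depth 1).
Iteration 2: rows with parent_id in {11,13} -> psi (id 12, depth 2).
Iteration 3: rows with parent_id in {12} -> zeta (id 14, depth 3).
Iteration 4: no rows with parent_id in {14}; recursion stops.
SUM(depth) = 0 + 1 + 1 + 2 + 3 = 7.

7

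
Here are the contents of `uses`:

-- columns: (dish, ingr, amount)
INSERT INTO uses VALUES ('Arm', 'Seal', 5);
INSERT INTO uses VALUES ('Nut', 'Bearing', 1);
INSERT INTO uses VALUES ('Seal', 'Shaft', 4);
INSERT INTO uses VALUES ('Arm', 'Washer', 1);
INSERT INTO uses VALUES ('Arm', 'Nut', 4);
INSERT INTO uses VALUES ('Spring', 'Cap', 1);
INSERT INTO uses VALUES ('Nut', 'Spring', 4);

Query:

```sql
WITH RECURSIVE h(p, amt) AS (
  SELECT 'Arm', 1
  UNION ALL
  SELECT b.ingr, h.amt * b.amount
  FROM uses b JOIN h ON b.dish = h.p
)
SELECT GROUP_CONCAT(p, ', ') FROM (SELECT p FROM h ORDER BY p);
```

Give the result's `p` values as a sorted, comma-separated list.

Base: (Arm, amt=1).
Iteration 1: components of {Arm} -> Nut = 1*4 = 4, Seal = 1*5 = 5, Washer = 1*1 = 1.
Iteration 2: components of {Nut,Seal,Washer} -> Bearing = 4*1 = 4, Shaft = 5*4 = 20, Spring = 4*4 = 16.
Iteration 3: components of {Bearing,Shaft,Spring} -> Cap = 16*1 = 16.
Iteration 4: no further components; recursion stops.

Arm, Bearing, Cap, Nut, Seal, Shaft, Spring, Washer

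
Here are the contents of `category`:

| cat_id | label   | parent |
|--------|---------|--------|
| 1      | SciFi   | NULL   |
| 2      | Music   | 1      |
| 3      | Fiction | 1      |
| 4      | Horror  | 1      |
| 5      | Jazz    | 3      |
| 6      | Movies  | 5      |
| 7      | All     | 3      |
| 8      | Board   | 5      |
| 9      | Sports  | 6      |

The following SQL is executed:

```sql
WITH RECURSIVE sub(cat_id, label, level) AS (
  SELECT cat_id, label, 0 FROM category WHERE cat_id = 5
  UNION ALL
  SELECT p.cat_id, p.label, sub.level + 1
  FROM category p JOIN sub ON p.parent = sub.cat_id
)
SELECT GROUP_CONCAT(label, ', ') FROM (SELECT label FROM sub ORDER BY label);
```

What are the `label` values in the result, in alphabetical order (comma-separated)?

Base: cat_id=5 (Jazz) at level 0.
Iteration 1: rows with parent in {5} -> Movies (id 6, level 1), Board (id 8, level 1).
Iteration 2: rows with parent in {6,8} -> Sports (id 9, level 2).
Iteration 3: no rows with parent in {9}; recursion stops.

Board, Jazz, Movies, Sports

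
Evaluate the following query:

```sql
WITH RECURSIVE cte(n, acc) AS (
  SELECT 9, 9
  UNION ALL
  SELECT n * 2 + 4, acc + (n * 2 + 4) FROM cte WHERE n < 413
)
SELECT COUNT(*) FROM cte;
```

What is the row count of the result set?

Base: n=9, acc=9.
Iteration 1: 9 < 413 holds -> n = 9 * 2 + 4 = 22, acc = 9 + 22 = 31.
Iteration 2: 22 < 413 holds -> n = 22 * 2 + 4 = 48, acc = 31 + 48 = 79.
Iteration 3: 48 < 413 holds -> n = 48 * 2 + 4 = 100, acc = 79 + 100 = 179.
Iteration 4: 100 < 413 holds -> n = 100 * 2 + 4 = 204, acc = 179 + 204 = 383.
Iteration 5: 204 < 413 holds -> n = 204 * 2 + 4 = 412, acc = 383 + 412 = 795.
Iteration 6: 412 < 413 holds -> n = 412 * 2 + 4 = 828, acc = 795 + 828 = 1623.
Iteration 7: 828 < 413 fails; recursion stops.
Total rows emitted: 7.

7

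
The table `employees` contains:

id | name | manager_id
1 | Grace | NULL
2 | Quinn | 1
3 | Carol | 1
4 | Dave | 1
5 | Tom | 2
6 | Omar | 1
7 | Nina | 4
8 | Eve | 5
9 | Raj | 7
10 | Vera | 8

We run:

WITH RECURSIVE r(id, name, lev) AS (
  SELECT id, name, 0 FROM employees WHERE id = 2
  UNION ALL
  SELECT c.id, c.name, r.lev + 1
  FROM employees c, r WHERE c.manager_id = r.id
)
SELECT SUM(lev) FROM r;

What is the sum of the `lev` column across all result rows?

6

Base: id=2 (Quinn) at lev 0.
Iteration 1: rows with manager_id in {2} -> Tom (id 5, lev 1).
Iteration 2: rows with manager_id in {5} -> Eve (id 8, lev 2).
Iteration 3: rows with manager_id in {8} -> Vera (id 10, lev 3).
Iteration 4: no rows with manager_id in {10}; recursion stops.
SUM(lev) = 0 + 1 + 2 + 3 = 6.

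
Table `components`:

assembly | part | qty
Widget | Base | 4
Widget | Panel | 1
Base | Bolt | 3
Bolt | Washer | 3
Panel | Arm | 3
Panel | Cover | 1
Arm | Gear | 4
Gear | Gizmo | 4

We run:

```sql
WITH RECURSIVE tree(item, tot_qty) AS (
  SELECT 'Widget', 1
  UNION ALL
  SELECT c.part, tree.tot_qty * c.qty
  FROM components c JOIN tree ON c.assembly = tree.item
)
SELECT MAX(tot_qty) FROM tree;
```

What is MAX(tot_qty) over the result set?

48

Base: (Widget, tot_qty=1).
Iteration 1: components of {Widget} -> Base = 1*4 = 4, Panel = 1*1 = 1.
Iteration 2: components of {Base,Panel} -> Arm = 1*3 = 3, Bolt = 4*3 = 12, Cover = 1*1 = 1.
Iteration 3: components of {Arm,Bolt,Cover} -> Gear = 3*4 = 12, Washer = 12*3 = 36.
Iteration 4: components of {Gear,Washer} -> Gizmo = 12*4 = 48.
Iteration 5: no further components; recursion stops.
tot_qty values: 1, 4, 1, 12, 3, 1, 36, 12, 48; the maximum is 48.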